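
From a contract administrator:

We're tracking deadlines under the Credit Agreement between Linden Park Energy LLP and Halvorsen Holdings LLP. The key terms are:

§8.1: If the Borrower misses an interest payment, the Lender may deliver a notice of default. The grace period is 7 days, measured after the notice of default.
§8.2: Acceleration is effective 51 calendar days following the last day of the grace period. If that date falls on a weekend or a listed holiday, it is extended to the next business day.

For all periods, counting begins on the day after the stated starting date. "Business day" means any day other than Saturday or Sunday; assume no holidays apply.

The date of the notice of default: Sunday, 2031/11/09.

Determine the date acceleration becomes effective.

2032/01/06

The last day of the grace period: 7 calendar days after 2031/11/09 is 2031/11/16.
The date acceleration becomes effective: 2031/11/16 + 51 days = 2032/01/06. 2032/01/06 is a Tuesday, so no roll-forward applies.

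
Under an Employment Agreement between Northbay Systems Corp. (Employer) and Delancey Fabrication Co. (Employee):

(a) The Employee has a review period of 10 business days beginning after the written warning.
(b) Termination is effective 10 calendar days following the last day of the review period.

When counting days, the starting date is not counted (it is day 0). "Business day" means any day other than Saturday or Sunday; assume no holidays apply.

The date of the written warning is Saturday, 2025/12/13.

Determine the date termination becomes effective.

2026/01/05

The last day of the review period: 10 business days after Saturday, 2025/12/13, skipping weekends — Dec 15, Dec 16, Dec 17, Dec 18, Dec 19, Dec 22, Dec 23, Dec 24, Dec 25, Dec 26 — lands on Friday, 2025/12/26.
Adding 10 calendar days to 2025/12/26 gives 2026/01/05, which is the date termination becomes effective.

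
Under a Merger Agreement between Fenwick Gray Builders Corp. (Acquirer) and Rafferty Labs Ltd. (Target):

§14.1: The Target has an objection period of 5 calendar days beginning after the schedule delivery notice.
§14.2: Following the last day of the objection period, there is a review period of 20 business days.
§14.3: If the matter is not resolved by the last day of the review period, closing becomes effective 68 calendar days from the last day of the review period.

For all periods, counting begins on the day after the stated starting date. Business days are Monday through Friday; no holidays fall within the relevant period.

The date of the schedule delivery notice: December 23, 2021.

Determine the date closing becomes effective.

The last day of the objection period: 5 calendar days after December 23, 2021 is December 28, 2021.
The last day of the review period: 20 business days after Tuesday, December 28, 2021, skipping weekends — Dec 29, Dec 30, Dec 31, Jan 3, …, Jan 21, Jan 24, Jan 25 — lands on Tuesday, January 25, 2022.
Adding 68 calendar days to January 25, 2022 gives April 3, 2022, which is the date closing becomes effective.

April 3, 2022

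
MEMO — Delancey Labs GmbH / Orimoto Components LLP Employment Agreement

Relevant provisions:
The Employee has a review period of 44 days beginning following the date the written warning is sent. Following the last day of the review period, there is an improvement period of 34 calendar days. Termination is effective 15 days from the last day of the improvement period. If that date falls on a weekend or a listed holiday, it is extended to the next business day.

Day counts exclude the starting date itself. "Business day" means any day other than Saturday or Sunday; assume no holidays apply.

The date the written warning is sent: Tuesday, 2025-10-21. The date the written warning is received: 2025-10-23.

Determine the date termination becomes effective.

The last day of the review period: 2025-10-21 + 44 days = 2025-12-04.
The last day of the improvement period: 34 calendar days after 2025-12-04 is 2026-01-07.
The date termination becomes effective: 2026-01-07 + 15 days = 2026-01-22. 2026-01-22 is a Thursday, so no roll-forward applies.

2026-01-22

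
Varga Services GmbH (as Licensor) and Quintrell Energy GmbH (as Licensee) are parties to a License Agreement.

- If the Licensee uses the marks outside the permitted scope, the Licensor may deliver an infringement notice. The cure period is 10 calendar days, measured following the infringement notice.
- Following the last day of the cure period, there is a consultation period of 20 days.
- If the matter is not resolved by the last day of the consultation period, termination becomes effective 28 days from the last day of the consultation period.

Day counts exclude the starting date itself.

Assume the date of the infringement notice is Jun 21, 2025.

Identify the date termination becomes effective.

The last day of the cure period: Jun 21, 2025 + 10 days = Jul 1, 2025.
The last day of the consultation period: 20 calendar days after Jul 1, 2025 is Jul 21, 2025.
Adding 28 calendar days to Jul 21, 2025 gives Aug 18, 2025, which is the date termination becomes effective.

Aug 18, 2025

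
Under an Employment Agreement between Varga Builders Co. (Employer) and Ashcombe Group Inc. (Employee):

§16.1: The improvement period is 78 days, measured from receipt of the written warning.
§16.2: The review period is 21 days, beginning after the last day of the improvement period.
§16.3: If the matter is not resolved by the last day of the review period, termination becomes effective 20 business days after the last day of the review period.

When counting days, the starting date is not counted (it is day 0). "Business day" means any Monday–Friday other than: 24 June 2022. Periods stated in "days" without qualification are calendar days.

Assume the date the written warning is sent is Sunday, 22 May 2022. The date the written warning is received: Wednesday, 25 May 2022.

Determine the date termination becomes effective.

29 September 2022

The last day of the improvement period: 25 May 2022 + 78 days = 11 August 2022.
Adding 21 calendar days to 11 August 2022 gives 1 September 2022, which is the last day of the review period.
The date termination becomes effective: counting 20 business days from Thursday, 1 September 2022 (Sep 2, Sep 5, Sep 6, Sep 7, …, Sep 27, Sep 28, Sep 29, skipping weekends) reaches Thursday, 29 September 2022.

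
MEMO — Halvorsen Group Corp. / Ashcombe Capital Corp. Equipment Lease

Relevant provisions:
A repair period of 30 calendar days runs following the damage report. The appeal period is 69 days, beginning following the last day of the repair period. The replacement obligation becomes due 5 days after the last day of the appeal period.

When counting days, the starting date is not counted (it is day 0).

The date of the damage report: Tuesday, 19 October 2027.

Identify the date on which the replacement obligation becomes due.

The last day of the repair period: 30 calendar days after 19 October 2027 is 18 November 2027.
The last day of the appeal period: 18 November 2027 + 69 days = 26 January 2028.
Adding 5 calendar days to 26 January 2028 gives 31 January 2028, which is the date on which the replacement obligation becomes due.

31 January 2028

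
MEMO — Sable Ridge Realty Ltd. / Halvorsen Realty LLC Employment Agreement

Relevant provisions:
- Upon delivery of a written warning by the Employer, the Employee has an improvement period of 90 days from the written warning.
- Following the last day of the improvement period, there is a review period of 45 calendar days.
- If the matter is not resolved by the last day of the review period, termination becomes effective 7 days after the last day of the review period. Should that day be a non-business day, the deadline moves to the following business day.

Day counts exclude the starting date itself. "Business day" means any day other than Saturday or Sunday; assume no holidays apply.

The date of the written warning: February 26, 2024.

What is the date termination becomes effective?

July 17, 2024

Adding 90 calendar days to February 26, 2024 gives May 26, 2024, which is the last day of the improvement period.
Adding 45 calendar days to May 26, 2024 gives July 10, 2024, which is the last day of the review period.
Adding 7 calendar days to July 10, 2024 gives July 17, 2024, which is the date termination becomes effective. July 17, 2024 is a Wednesday, so no roll-forward applies.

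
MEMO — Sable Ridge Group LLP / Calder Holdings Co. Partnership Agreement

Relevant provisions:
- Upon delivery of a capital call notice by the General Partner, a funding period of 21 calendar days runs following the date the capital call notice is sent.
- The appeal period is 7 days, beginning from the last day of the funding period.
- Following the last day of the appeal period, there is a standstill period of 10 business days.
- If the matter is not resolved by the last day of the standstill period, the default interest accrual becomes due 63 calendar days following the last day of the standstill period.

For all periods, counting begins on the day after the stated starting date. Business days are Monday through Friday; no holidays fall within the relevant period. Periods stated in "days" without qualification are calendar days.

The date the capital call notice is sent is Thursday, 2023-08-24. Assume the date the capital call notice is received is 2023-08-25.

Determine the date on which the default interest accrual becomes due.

The last day of the funding period: 2023-08-24 + 21 days = 2023-09-14.
The last day of the appeal period: 2023-09-14 + 7 days = 2023-09-21.
The last day of the standstill period: counting 10 business days from Thursday, 2023-09-21 (Sep 22, Sep 25, Sep 26, Sep 27, Sep 28, Sep 29, Oct 2, Oct 3, Oct 4, Oct 5, skipping weekends) reaches Thursday, 2023-10-05.
The date on which the default interest accrual becomes due: 2023-10-05 + 63 days = 2023-12-07.

2023-12-07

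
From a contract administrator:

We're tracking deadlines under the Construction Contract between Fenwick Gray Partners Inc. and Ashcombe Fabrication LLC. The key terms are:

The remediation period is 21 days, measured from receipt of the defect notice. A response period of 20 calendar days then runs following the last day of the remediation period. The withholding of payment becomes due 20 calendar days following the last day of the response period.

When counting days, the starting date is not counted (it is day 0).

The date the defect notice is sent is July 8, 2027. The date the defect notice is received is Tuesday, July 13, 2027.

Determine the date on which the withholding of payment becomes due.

September 12, 2027

The last day of the remediation period: July 13, 2027 + 21 days = August 3, 2027.
Adding 20 calendar days to August 3, 2027 gives August 23, 2027, which is the last day of the response period.
The date on which the withholding of payment becomes due: 20 calendar days after August 23, 2027 is September 12, 2027.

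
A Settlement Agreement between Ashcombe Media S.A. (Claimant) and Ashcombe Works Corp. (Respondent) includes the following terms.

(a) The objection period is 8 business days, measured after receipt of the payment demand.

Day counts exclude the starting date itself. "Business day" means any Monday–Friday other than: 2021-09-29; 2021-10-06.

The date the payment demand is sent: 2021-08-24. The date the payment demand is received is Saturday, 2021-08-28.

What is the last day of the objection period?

2021-09-08

The last day of the objection period: 8 business days after Saturday, 2021-08-28, skipping weekends — Aug 30, Aug 31, Sep 1, Sep 2, Sep 3, Sep 6, Sep 7, Sep 8 — lands on Wednesday, 2021-09-08.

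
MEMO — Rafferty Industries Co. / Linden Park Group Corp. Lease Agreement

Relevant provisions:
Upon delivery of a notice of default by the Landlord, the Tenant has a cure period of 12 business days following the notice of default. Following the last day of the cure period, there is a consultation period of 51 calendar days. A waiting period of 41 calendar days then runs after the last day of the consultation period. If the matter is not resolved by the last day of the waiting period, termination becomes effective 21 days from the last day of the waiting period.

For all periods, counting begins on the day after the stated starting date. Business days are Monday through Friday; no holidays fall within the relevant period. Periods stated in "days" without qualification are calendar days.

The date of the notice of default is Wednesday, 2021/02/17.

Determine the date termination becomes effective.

2021/06/26

The last day of the cure period: 12 business days after Wednesday, 2021/02/17, skipping weekends — Feb 18, Feb 19, Feb 22, Feb 23, …, Mar 3, Mar 4, Mar 5 — lands on Friday, 2021/03/05.
The last day of the consultation period: 51 calendar days after 2021/03/05 is 2021/04/25.
Adding 41 calendar days to 2021/04/25 gives 2021/06/05, which is the last day of the waiting period.
Adding 21 calendar days to 2021/06/05 gives 2021/06/26, which is the date termination becomes effective.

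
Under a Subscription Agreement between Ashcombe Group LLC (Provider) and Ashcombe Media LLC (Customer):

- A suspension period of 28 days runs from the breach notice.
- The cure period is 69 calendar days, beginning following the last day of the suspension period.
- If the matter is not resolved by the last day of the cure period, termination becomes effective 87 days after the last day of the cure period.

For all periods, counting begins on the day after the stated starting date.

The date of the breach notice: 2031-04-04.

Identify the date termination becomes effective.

2031-10-05

The last day of the suspension period: 28 calendar days after 2031-04-04 is 2031-05-02.
Adding 69 calendar days to 2031-05-02 gives 2031-07-10, which is the last day of the cure period.
The date termination becomes effective: 87 calendar days after 2031-07-10 is 2031-10-05.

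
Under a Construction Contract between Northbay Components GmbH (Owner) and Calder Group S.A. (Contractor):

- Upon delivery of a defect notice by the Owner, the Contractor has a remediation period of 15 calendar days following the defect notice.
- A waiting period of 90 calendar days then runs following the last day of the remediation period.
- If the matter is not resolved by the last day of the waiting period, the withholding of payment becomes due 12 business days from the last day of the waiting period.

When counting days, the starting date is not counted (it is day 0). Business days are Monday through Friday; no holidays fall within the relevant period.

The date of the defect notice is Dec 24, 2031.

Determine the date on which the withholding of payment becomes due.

Apr 23, 2032

Adding 15 calendar days to Dec 24, 2031 gives Jan 8, 2032, which is the last day of the remediation period.
Adding 90 calendar days to Jan 8, 2032 gives Apr 7, 2032, which is the last day of the waiting period.
The date on which the withholding of payment becomes due: counting 12 business days from Wednesday, Apr 7, 2032 (Apr 8, Apr 9, Apr 12, Apr 13, …, Apr 21, Apr 22, Apr 23, skipping weekends) reaches Friday, Apr 23, 2032.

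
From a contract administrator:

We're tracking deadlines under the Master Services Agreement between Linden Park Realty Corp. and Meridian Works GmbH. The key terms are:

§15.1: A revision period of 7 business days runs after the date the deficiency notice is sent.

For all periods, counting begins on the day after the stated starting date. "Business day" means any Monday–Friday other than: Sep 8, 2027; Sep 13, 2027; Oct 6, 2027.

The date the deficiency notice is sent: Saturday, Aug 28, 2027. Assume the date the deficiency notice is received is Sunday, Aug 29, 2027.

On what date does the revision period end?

From Saturday, Aug 28, 2027, 7 business days (Aug 30, Aug 31, Sep 1, Sep 2, Sep 3, Sep 6, Sep 7, skipping weekends) brings us to Tuesday, Sep 7, 2027, which is the last day of the revision period.

Sep 7, 2027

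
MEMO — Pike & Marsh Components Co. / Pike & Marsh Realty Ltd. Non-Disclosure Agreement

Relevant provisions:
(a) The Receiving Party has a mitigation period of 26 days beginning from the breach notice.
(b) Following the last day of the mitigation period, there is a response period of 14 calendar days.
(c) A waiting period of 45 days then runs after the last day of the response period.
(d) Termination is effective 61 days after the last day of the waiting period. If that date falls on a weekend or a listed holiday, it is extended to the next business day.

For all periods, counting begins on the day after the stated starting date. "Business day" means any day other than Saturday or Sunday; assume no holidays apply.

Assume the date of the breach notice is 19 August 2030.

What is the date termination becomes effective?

13 January 2031

The last day of the mitigation period: 26 calendar days after 19 August 2030 is 14 September 2030.
The last day of the response period: 14 September 2030 + 14 days = 28 September 2030.
The last day of the waiting period: 28 September 2030 + 45 days = 12 November 2030.
The date termination becomes effective: 61 calendar days after 12 November 2030 is 12 January 2031. That falls on a Sunday, so it rolls to the next business day, Monday, 13 January 2031.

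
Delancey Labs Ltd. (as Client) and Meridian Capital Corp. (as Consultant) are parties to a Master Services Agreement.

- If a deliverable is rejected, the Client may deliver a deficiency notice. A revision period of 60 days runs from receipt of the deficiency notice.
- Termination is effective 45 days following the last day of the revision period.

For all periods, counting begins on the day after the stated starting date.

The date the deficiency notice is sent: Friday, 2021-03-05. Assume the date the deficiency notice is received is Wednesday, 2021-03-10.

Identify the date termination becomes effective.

2021-06-23

The last day of the revision period: 2021-03-10 + 60 days = 2021-05-09.
The date termination becomes effective: 2021-05-09 + 45 days = 2021-06-23.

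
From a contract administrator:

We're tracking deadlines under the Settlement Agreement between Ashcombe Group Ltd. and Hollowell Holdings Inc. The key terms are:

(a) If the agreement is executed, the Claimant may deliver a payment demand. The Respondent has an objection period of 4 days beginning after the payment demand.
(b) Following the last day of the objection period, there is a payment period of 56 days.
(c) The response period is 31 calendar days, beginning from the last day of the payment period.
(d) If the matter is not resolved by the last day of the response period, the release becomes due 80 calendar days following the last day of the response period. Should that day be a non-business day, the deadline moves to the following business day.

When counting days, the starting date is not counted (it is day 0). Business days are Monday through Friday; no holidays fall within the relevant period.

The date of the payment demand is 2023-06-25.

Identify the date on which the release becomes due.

The last day of the objection period: 4 calendar days after 2023-06-25 is 2023-06-29.
Adding 56 calendar days to 2023-06-29 gives 2023-08-24, which is the last day of the payment period.
The last day of the response period: 31 calendar days after 2023-08-24 is 2023-09-24.
The date on which the release becomes due: 80 calendar days after 2023-09-24 is 2023-12-13. 2023-12-13 is a Wednesday, so no roll-forward applies.

2023-12-13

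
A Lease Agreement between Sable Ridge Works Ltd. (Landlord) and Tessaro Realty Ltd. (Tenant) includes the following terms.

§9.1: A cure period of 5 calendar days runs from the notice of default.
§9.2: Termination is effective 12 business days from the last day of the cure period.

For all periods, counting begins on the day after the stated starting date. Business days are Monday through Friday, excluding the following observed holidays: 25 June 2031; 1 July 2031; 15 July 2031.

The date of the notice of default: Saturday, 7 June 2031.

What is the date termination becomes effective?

The last day of the cure period: 5 calendar days after 7 June 2031 is 12 June 2031.
From Thursday, 12 June 2031, 12 business days (Jun 13, Jun 16, Jun 17, Jun 18, …, Jun 27, Jun 30, Jul 2, skipping weekends and the listed holidays on Jun 25, Jul 1) brings us to Wednesday, 2 July 2031, which is the date termination becomes effective.

2 July 2031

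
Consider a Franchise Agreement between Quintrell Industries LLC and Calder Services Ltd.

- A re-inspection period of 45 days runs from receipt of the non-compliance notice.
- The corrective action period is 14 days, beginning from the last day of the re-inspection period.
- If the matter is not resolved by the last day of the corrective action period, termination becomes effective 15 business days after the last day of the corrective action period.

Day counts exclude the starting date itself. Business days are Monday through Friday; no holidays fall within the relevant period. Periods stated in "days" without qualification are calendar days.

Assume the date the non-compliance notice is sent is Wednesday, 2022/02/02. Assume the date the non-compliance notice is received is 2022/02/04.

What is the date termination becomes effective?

2022/04/25

Adding 45 calendar days to 2022/02/04 gives 2022/03/21, which is the last day of the re-inspection period.
The last day of the corrective action period: 2022/03/21 + 14 days = 2022/04/04.
The date termination becomes effective: counting 15 business days from Monday, 2022/04/04 (Apr 5, Apr 6, Apr 7, Apr 8, …, Apr 21, Apr 22, Apr 25, skipping weekends) reaches Monday, 2022/04/25.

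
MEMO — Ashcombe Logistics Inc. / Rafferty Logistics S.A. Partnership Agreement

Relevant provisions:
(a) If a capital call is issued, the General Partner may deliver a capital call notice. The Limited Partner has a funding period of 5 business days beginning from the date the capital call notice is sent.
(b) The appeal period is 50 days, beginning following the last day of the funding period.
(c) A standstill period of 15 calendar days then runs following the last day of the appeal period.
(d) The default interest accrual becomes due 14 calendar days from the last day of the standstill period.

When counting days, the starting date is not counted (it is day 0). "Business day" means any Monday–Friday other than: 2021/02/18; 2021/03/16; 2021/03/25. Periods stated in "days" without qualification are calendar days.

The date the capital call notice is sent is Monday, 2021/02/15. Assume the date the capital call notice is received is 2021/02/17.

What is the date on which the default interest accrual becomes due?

2021/05/13

The last day of the funding period: counting 5 business days from Monday, 2021/02/15 (Feb 16, Feb 17, Feb 19, Feb 22, Feb 23, skipping weekends and the listed holiday on Feb 18) reaches Tuesday, 2021/02/23.
The last day of the appeal period: 2021/02/23 + 50 days = 2021/04/14.
The last day of the standstill period: 15 calendar days after 2021/04/14 is 2021/04/29.
The date on which the default interest accrual becomes due: 2021/04/29 + 14 days = 2021/05/13.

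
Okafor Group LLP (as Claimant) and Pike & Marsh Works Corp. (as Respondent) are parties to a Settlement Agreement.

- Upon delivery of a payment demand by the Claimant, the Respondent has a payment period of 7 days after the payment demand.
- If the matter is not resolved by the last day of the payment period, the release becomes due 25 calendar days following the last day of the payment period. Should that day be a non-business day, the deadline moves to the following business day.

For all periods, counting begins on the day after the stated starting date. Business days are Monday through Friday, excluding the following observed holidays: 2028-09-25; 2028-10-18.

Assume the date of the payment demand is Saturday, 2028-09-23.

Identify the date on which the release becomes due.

2028-10-25

Adding 7 calendar days to 2028-09-23 gives 2028-09-30, which is the last day of the payment period.
Adding 25 calendar days to 2028-09-30 gives 2028-10-25, which is the date on which the release becomes due. 2028-10-25 is a Wednesday and is not a listed holiday, so no roll-forward applies.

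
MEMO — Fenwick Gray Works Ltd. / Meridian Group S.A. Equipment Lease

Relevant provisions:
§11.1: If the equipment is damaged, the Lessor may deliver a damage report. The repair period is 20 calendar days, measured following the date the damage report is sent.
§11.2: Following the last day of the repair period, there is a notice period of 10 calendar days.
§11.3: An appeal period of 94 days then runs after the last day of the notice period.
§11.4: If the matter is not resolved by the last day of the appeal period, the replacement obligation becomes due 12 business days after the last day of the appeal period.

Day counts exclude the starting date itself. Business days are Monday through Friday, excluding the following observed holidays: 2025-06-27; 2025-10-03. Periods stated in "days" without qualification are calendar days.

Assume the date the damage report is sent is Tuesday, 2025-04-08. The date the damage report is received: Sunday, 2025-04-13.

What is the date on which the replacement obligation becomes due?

2025-08-26

The last day of the repair period: 2025-04-08 + 20 days = 2025-04-28.
Adding 10 calendar days to 2025-04-28 gives 2025-05-08, which is the last day of the notice period.
The last day of the appeal period: 94 calendar days after 2025-05-08 is 2025-08-10.
The date on which the replacement obligation becomes due: counting 12 business days from Sunday, 2025-08-10 (Aug 11, Aug 12, Aug 13, Aug 14, …, Aug 22, Aug 25, Aug 26, skipping weekends) reaches Tuesday, 2025-08-26.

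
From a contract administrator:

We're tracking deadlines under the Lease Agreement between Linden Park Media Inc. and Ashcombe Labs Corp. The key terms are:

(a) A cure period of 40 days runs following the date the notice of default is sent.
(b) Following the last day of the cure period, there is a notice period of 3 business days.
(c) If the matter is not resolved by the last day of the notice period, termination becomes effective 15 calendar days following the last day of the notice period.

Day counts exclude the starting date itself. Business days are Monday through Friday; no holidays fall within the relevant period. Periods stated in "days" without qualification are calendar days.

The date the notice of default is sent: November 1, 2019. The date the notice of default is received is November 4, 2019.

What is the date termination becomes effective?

December 31, 2019

The last day of the cure period: 40 calendar days after November 1, 2019 is December 11, 2019.
The last day of the notice period: counting 3 business days from Wednesday, December 11, 2019 (Dec 12, Dec 13, Dec 16, skipping weekends) reaches Monday, December 16, 2019.
The date termination becomes effective: 15 calendar days after December 16, 2019 is December 31, 2019.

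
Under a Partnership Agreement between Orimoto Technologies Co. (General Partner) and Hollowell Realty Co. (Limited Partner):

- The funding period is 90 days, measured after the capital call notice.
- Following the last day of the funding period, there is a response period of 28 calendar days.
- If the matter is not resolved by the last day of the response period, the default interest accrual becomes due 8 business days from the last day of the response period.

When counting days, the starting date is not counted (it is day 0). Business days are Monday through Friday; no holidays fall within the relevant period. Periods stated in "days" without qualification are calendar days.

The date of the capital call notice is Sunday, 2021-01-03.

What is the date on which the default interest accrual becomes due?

Adding 90 calendar days to 2021-01-03 gives 2021-04-03, which is the last day of the funding period.
The last day of the response period: 28 calendar days after 2021-04-03 is 2021-05-01.
From Saturday, 2021-05-01, 8 business days (May 3, May 4, May 5, May 6, May 7, May 10, May 11, May 12, skipping weekends) brings us to Wednesday, 2021-05-12, which is the date on which the default interest accrual becomes due.

2021-05-12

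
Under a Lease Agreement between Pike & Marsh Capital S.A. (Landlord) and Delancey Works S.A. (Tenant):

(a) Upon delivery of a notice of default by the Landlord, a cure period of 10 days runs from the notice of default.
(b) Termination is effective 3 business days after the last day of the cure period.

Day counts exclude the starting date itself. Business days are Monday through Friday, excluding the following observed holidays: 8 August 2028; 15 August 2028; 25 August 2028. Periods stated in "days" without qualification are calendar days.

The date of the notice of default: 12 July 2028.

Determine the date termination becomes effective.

26 July 2028

Adding 10 calendar days to 12 July 2028 gives 22 July 2028, which is the last day of the cure period.
The date termination becomes effective: 3 business days after Saturday, 22 July 2028, skipping weekends — Jul 24, Jul 25, Jul 26 — lands on Wednesday, 26 July 2028.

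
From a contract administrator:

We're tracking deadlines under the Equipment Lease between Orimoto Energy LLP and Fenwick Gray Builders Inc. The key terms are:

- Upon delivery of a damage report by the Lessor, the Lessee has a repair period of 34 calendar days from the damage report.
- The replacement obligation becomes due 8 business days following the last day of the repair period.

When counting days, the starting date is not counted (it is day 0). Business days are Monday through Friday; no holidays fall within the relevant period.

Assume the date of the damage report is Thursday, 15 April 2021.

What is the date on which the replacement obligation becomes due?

The last day of the repair period: 15 April 2021 + 34 days = 19 May 2021.
From Wednesday, 19 May 2021, 8 business days (May 20, May 21, May 24, May 25, May 26, May 27, May 28, May 31, skipping weekends) brings us to Monday, 31 May 2021, which is the date on which the replacement obligation becomes due.

31 May 2021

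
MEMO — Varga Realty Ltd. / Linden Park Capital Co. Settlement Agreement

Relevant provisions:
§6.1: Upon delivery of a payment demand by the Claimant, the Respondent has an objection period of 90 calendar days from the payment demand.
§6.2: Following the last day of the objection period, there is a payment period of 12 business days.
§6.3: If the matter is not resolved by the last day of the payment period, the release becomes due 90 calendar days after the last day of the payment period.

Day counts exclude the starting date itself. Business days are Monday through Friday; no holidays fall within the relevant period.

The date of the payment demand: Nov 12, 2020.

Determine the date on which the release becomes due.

The last day of the objection period: 90 calendar days after Nov 12, 2020 is Feb 10, 2021.
The last day of the payment period: 12 business days after Wednesday, Feb 10, 2021, skipping weekends — Feb 11, Feb 12, Feb 15, Feb 16, …, Feb 24, Feb 25, Feb 26 — lands on Friday, Feb 26, 2021.
The date on which the release becomes due: 90 calendar days after Feb 26, 2021 is May 27, 2021.

May 27, 2021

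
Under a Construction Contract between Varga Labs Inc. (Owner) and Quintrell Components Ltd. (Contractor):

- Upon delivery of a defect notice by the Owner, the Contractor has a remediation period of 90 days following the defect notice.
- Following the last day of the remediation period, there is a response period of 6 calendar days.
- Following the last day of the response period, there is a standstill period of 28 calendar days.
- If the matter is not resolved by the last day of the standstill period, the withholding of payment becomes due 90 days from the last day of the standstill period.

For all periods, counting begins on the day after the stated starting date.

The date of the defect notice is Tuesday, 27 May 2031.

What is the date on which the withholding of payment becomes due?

27 December 2031

The last day of the remediation period: 27 May 2031 + 90 days = 25 August 2031.
Adding 6 calendar days to 25 August 2031 gives 31 August 2031, which is the last day of the response period.
The last day of the standstill period: 28 calendar days after 31 August 2031 is 28 September 2031.
The date on which the withholding of payment becomes due: 28 September 2031 + 90 days = 27 December 2031.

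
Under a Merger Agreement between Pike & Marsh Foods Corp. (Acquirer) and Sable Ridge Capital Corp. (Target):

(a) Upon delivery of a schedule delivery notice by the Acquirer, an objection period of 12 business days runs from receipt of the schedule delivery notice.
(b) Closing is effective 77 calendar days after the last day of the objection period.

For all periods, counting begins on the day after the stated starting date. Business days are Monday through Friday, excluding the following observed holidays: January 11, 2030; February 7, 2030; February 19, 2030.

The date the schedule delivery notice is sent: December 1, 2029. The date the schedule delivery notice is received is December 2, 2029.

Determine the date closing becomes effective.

From Sunday, December 2, 2029, 12 business days (Dec 3, Dec 4, Dec 5, Dec 6, …, Dec 14, Dec 17, Dec 18, skipping weekends) brings us to Tuesday, December 18, 2029, which is the last day of the objection period.
The date closing becomes effective: 77 calendar days after December 18, 2029 is March 5, 2030.

March 5, 2030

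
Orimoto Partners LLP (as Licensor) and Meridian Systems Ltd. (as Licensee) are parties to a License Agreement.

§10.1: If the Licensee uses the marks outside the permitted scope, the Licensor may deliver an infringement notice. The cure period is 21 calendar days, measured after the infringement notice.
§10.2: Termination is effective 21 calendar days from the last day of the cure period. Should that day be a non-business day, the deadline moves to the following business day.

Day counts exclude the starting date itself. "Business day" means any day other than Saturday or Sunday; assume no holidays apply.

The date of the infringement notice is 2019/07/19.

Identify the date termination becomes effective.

The last day of the cure period: 2019/07/19 + 21 days = 2019/08/09.
The date termination becomes effective: 21 calendar days after 2019/08/09 is 2019/08/30. 2019/08/30 is a Friday, so no roll-forward applies.

2019/08/30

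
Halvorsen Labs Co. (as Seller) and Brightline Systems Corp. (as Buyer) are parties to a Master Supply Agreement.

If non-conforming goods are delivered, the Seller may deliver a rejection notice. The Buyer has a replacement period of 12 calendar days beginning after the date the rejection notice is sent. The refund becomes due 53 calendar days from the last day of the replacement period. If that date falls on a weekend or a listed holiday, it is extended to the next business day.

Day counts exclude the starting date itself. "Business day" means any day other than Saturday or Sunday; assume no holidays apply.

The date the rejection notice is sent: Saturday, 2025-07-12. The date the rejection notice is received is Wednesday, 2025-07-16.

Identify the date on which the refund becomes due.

The last day of the replacement period: 2025-07-12 + 12 days = 2025-07-24.
Adding 53 calendar days to 2025-07-24 gives 2025-09-15, which is the date on which the refund becomes due. 2025-09-15 is a Monday, so no roll-forward applies.

2025-09-15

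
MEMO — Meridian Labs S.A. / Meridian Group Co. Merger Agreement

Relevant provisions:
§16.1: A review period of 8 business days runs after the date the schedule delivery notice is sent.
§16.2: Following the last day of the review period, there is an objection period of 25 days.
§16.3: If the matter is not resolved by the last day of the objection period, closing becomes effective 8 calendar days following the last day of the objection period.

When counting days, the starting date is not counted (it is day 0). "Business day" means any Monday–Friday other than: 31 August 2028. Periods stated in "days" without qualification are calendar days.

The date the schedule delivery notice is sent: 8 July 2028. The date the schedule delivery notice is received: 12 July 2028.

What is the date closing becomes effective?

21 August 2028

The last day of the review period: counting 8 business days from Saturday, 8 July 2028 (Jul 10, Jul 11, Jul 12, Jul 13, Jul 14, Jul 17, Jul 18, Jul 19, skipping weekends) reaches Wednesday, 19 July 2028.
The last day of the objection period: 19 July 2028 + 25 days = 13 August 2028.
The date closing becomes effective: 8 calendar days after 13 August 2028 is 21 August 2028.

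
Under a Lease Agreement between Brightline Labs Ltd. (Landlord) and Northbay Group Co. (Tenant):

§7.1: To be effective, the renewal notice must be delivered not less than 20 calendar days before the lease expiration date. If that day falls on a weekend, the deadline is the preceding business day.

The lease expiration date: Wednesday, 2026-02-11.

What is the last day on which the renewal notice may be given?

2026-01-22

Counting back 20 calendar days from 2026-02-11 gives 2026-01-22. That is a Thursday, so no adjustment is needed.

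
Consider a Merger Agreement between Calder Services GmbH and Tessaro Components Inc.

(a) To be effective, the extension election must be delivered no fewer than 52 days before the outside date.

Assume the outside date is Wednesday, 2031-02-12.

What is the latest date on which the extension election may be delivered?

Counting back 52 calendar days from 2031-02-12 gives 2030-12-22.

2030-12-22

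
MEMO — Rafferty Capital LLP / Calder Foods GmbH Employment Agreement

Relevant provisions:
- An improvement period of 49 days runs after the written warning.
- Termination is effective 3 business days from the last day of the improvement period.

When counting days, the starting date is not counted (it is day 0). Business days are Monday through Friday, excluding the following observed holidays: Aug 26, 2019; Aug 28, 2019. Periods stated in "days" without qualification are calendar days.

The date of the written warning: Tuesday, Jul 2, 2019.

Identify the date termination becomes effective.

Aug 23, 2019

The last day of the improvement period: Jul 2, 2019 + 49 days = Aug 20, 2019.
The date termination becomes effective: 3 business days after Tuesday, Aug 20, 2019, skipping weekends — Aug 21, Aug 22, Aug 23 — lands on Friday, Aug 23, 2019.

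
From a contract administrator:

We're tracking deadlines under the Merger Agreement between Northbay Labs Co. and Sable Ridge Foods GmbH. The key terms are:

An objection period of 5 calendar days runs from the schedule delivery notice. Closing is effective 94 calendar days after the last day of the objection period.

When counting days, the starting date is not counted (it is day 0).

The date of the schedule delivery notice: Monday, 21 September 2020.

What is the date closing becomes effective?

Adding 5 calendar days to 21 September 2020 gives 26 September 2020, which is the last day of the objection period.
The date closing becomes effective: 94 calendar days after 26 September 2020 is 29 December 2020.

29 December 2020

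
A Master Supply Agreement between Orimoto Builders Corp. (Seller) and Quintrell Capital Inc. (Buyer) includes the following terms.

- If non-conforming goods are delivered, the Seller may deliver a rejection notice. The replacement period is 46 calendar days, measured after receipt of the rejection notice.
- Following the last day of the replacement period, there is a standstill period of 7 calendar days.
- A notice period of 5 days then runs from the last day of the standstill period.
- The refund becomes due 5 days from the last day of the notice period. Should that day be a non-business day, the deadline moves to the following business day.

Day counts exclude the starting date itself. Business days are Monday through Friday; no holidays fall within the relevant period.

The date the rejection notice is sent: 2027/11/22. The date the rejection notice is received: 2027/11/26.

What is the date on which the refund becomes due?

The last day of the replacement period: 46 calendar days after 2027/11/26 is 2028/01/11.
The last day of the standstill period: 7 calendar days after 2028/01/11 is 2028/01/18.
The last day of the notice period: 5 calendar days after 2028/01/18 is 2028/01/23.
The date on which the refund becomes due: 5 calendar days after 2028/01/23 is 2028/01/28. 2028/01/28 is a Friday, so no roll-forward applies.

2028/01/28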